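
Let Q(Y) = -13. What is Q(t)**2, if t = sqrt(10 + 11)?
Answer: 169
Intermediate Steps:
t = sqrt(21) ≈ 4.5826
Q(t)**2 = (-13)**2 = 169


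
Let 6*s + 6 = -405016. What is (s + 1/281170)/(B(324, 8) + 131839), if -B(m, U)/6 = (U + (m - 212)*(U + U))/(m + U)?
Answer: -4726021482961/9227946258870 ≈ -0.51214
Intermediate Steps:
s = -202511/3 (s = -1 + (1/6)*(-405016) = -1 - 202508/3 = -202511/3 ≈ -67504.)
B(m, U) = -6*(U + 2*U*(-212 + m))/(U + m) (B(m, U) = -6*(U + (m - 212)*(U + U))/(m + U) = -6*(U + (-212 + m)*(2*U))/(U + m) = -6*(U + 2*U*(-212 + m))/(U + m))
(s + 1/281170)/(B(324, 8) + 131839) = (-202511/3 + 1/281170)/(6*8*(423 - 2*324)/(8 + 324) + 131839) = (-202511/3 + 1/281170)/(6*8*(423 - 648)/332 + 131839) = -56940017867/(843510*(6*8*(1/332)*(-225) + 131839)) = -56940017867/(843510*(-2700/83 + 131839)) = -56940017867/(843510*10939937/83) = -56940017867/843510*83/10939937 = -4726021482961/9227946258870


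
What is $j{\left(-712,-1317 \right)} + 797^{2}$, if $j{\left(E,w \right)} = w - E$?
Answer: $634604$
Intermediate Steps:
$j{\left(-712,-1317 \right)} + 797^{2} = \left(-1317 - -712\right) + 797^{2} = \left(-1317 + 712\right) + 635209 = -605 + 635209 = 634604$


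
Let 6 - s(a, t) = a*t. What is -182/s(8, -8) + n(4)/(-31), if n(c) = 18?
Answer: -493/155 ≈ -3.1806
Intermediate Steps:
s(a, t) = 6 - a*t
-182/s(8, -8) + n(4)/(-31) = -182/(6 - 1*8*(-8)) + 18/(-31) = -182/(6 + 64) + 18*(-1/31) = -182/70 - 18/31 = -182*1/70 - 18/31 = -13/5 - 18/31 = -493/155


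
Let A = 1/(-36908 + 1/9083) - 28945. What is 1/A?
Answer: -335235363/9703387591118 ≈ -3.4548e-5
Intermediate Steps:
A = -9703387591118/335235363 (A = 1/(-36908 + 1/9083) - 28945 = 1/(-335235363/9083) - 28945 = -9083/335235363 - 28945 = -9703387591118/335235363 ≈ -28945.)
1/A = 1/(-9703387591118/335235363) = -335235363/9703387591118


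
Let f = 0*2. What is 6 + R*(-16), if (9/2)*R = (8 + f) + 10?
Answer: -58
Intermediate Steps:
f = 0
R = 4 (R = 2*((8 + 0) + 10)/9 = 2*(8 + 10)/9 = (2/9)*18 = 4)
6 + R*(-16) = 6 + 4*(-16) = 6 - 64 = -58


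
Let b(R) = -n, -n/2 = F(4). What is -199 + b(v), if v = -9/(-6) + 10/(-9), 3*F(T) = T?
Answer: -589/3 ≈ -196.33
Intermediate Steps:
F(T) = T/3
v = 7/18 (v = -9*(-⅙) + 10*(-⅑) = 3/2 - 10/9 = 7/18 ≈ 0.38889)
n = -8/3 (n = -2*4/3 = -8/3 ≈ -2.6667)
b(R) = 8/3 (b(R) = -1*(-8/3) = 8/3)
-199 + b(v) = -199 + 8/3 = -589/3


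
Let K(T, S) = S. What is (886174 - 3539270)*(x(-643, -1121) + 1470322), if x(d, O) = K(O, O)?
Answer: -3897931296296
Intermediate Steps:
x(d, O) = O
(886174 - 3539270)*(x(-643, -1121) + 1470322) = (886174 - 3539270)*(-1121 + 1470322) = -2653096*1469201 = -3897931296296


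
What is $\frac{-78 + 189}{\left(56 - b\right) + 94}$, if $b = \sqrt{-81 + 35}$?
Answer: $\frac{8325}{11273} + \frac{111 i \sqrt{46}}{22546} \approx 0.73849 + 0.033391 i$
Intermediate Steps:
$b = i \sqrt{46}$ ($b = \sqrt{-46} = i \sqrt{46} \approx 6.7823 i$)
$\frac{-78 + 189}{\left(56 - b\right) + 94} = \frac{-78 + 189}{\left(56 - i \sqrt{46}\right) + 94} = \frac{111}{\left(56 - i \sqrt{46}\right) + 94} = \frac{111}{150 - i \sqrt{46}}$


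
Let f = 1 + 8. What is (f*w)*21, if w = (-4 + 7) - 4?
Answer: -189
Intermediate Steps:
w = -1 (w = 3 - 4 = -1)
f = 9
(f*w)*21 = (9*(-1))*21 = -9*21 = -189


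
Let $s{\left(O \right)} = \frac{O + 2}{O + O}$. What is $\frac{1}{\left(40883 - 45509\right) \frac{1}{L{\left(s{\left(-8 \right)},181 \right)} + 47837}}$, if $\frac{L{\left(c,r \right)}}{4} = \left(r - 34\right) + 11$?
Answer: $- \frac{48469}{4626} \approx -10.478$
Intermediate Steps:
$s{\left(O \right)} = \frac{2 + O}{2 O}$
$L{\left(c,r \right)} = -92 + 4 r$ ($L{\left(c,r \right)} = 4 \left(\left(r - 34\right) + 11\right) = 4 \left(\left(-34 + r\right) + 11\right) = 4 \left(-23 + r\right) = -92 + 4 r$)
$\frac{1}{\left(40883 - 45509\right) \frac{1}{L{\left(s{\left(-8 \right)},181 \right)} + 47837}} = \frac{1}{\left(40883 - 45509\right) \frac{1}{\left(-92 + 4 \cdot 181\right) + 47837}} = \frac{1}{\left(-4626\right) \frac{1}{\left(-92 + 724\right) + 47837}} = \frac{1}{\left(-4626\right) \frac{1}{632 + 47837}} = \frac{1}{\left(-4626\right) \frac{1}{48469}} = \frac{1}{- \frac{4626}{48469}} = - \frac{48469}{4626}$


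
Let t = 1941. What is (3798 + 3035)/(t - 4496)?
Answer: -6833/2555 ≈ -2.6744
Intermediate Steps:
(3798 + 3035)/(t - 4496) = (3798 + 3035)/(1941 - 4496) = 6833/(-2555) = 6833*(-1/2555) = -6833/2555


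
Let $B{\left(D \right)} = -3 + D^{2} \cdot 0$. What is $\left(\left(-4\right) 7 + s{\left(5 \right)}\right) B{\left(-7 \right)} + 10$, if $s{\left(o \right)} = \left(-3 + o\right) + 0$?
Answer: $88$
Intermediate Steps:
$s{\left(o \right)} = -3 + o$
$B{\left(D \right)} = -3$ ($B{\left(D \right)} = -3 + 0 = -3$)
$\left(\left(-4\right) 7 + s{\left(5 \right)}\right) B{\left(-7 \right)} + 10 = \left(\left(-4\right) 7 + \left(-3 + 5\right)\right) \left(-3\right) + 10 = \left(-28 + 2\right) \left(-3\right) + 10 = \left(-26\right) \left(-3\right) + 10 = 78 + 10 = 88$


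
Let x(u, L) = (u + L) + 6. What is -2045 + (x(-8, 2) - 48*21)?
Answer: -3053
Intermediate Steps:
x(u, L) = 6 + L + u (x(u, L) = (L + u) + 6 = 6 + L + u)
-2045 + (x(-8, 2) - 48*21) = -2045 + ((6 + 2 - 8) - 48*21) = -2045 + (0 - 1008) = -2045 - 1008 = -3053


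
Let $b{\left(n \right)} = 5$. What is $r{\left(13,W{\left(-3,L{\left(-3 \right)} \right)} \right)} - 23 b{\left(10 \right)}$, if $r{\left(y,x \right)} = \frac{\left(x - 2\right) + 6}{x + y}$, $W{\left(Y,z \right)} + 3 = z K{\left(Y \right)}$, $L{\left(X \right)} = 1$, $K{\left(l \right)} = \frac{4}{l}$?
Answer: $- \frac{2991}{26} \approx -115.04$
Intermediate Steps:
$W{\left(Y,z \right)} = -3 + \frac{4 z}{Y}$ ($W{\left(Y,z \right)} = -3 + z \frac{4}{Y} = -3 + \frac{4 z}{Y}$)
$r{\left(y,x \right)} = \frac{4 + x}{x + y}$ ($r{\left(y,x \right)} = \frac{\left(-2 + x\right) + 6}{x + y} = \frac{4 + x}{x + y}$)
$r{\left(13,W{\left(-3,L{\left(-3 \right)} \right)} \right)} - 23 b{\left(10 \right)} = \frac{4 - \left(3 - \frac{4}{-3}\right)}{\left(-3 + 4 \cdot 1 \frac{1}{-3}\right) + 13} - 115 = \frac{4 - \left(3 - - \frac{4}{3}\right)}{\left(-3 + 4 \cdot 1 \left(- \frac{1}{3}\right)\right) + 13} - 115 = \frac{4 - \frac{13}{3}}{\left(-3 - \frac{4}{3}\right) + 13} - 115 = \frac{4 - \frac{13}{3}}{- \frac{13}{3} + 13} - 115 = \frac{1}{\frac{26}{3}} \left(- \frac{1}{3}\right) - 115 = \frac{3}{26} \left(- \frac{1}{3}\right) - 115 = - \frac{1}{26} - 115 = - \frac{2991}{26}$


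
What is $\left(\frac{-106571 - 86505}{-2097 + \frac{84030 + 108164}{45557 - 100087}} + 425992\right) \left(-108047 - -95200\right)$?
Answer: $- \frac{156747324238447614}{28635401} \approx -5.4739 \cdot 10^{9}$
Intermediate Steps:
$\left(\frac{-106571 - 86505}{-2097 + \frac{84030 + 108164}{45557 - 100087}} + 425992\right) \left(-108047 - -95200\right) = \left(- \frac{193076}{-2097 + \frac{192194}{-54530}} + 425992\right) \left(-108047 + 95200\right) = \left(- \frac{193076}{-2097 + 192194 \left(- \frac{1}{54530}\right)} + 425992\right) \left(-12847\right) = \left(- \frac{193076}{-2097 - \frac{96097}{27265}} + 425992\right) \left(-12847\right) = \left(- \frac{193076}{- \frac{57270802}{27265}} + 425992\right) \left(-12847\right) = \left(\left(-193076\right) \left(- \frac{27265}{57270802}\right) + 425992\right) \left(-12847\right) = \left(\frac{2632108570}{28635401} + 425992\right) \left(-12847\right) = \frac{12201083851362}{28635401} \left(-12847\right) = - \frac{156747324238447614}{28635401}$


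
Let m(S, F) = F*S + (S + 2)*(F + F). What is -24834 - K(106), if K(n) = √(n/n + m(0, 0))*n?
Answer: -24940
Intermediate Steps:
m(S, F) = F*S + 2*F*(2 + S) (m(S, F) = F*S + (2 + S)*(2*F) = F*S + 2*F*(2 + S))
K(n) = n (K(n) = √(n/n + 0*(4 + 3*0))*n = √(1 + 0*(4 + 0))*n = √(1 + 0*4)*n = √(1 + 0)*n = √1*n = 1*n = n)
-24834 - K(106) = -24834 - 1*106 = -24834 - 106 = -24940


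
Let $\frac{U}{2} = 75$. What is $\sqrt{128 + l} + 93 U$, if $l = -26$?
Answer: $13950 + \sqrt{102} \approx 13960.0$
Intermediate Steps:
$U = 150$ ($U = 2 \cdot 75 = 150$)
$\sqrt{128 + l} + 93 U = \sqrt{128 - 26} + 93 \cdot 150 = \sqrt{102} + 13950 = 13950 + \sqrt{102}$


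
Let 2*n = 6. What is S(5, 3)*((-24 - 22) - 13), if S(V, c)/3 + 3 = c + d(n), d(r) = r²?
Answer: -1593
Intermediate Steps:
n = 3 (n = (½)*6 = 3)
S(V, c) = 18 + 3*c (S(V, c) = -9 + 3*(c + 3²) = -9 + 3*(c + 9) = -9 + 3*(9 + c) = -9 + (27 + 3*c) = 18 + 3*c)
S(5, 3)*((-24 - 22) - 13) = (18 + 3*3)*((-24 - 22) - 13) = (18 + 9)*(-46 - 13) = 27*(-59) = -1593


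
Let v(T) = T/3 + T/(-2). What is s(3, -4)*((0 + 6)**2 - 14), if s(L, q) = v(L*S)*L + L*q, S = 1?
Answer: -297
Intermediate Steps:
v(T) = -T/6 (v(T) = T*(1/3) + T*(-1/2) = T/3 - T/2 = -T/6)
s(L, q) = -L**2/6 + L*q (s(L, q) = (-L/6)*L + L*q = -L**2/6 + L*q)
s(3, -4)*((0 + 6)**2 - 14) = ((1/6)*3*(-1*3 + 6*(-4)))*((0 + 6)**2 - 14) = ((1/6)*3*(-3 - 24))*(6**2 - 14) = ((1/6)*3*(-27))*(36 - 14) = -27/2*22 = -297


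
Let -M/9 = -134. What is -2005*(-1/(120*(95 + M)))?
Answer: 401/31224 ≈ 0.012843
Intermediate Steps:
M = 1206 (M = -9*(-134) = 1206)
-2005*(-1/(120*(95 + M))) = -2005*(-1/(120*(95 + 1206))) = -2005/(1301*(-120)) = -2005/(-156120) = -2005*(-1/156120) = 401/31224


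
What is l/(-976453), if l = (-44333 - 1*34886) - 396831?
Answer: 476050/976453 ≈ 0.48753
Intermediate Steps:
l = -476050 (l = (-44333 - 34886) - 396831 = -79219 - 396831 = -476050)
l/(-976453) = -476050/(-976453) = -476050*(-1/976453) = 476050/976453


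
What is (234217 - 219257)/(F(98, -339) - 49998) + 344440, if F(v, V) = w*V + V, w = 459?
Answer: 2086272640/6057 ≈ 3.4444e+5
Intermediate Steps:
F(v, V) = 460*V (F(v, V) = 459*V + V = 460*V)
(234217 - 219257)/(F(98, -339) - 49998) + 344440 = (234217 - 219257)/(460*(-339) - 49998) + 344440 = 14960/(-155940 - 49998) + 344440 = 14960/(-205938) + 344440 = 14960*(-1/205938) + 344440 = -440/6057 + 344440 = 2086272640/6057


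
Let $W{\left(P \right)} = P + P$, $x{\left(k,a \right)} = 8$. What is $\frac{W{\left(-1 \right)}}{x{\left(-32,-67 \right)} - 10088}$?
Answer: $\frac{1}{5040} \approx 0.00019841$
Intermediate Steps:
$W{\left(P \right)} = 2 P$
$\frac{W{\left(-1 \right)}}{x{\left(-32,-67 \right)} - 10088} = \frac{2 \left(-1\right)}{8 - 10088} = - \frac{2}{-10080} = \left(-2\right) \left(- \frac{1}{10080}\right) = \frac{1}{5040}$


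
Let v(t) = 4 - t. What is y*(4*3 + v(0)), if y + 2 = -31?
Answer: -528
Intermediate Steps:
y = -33 (y = -2 - 31 = -33)
y*(4*3 + v(0)) = -33*(4*3 + (4 - 1*0)) = -33*(12 + (4 + 0)) = -33*(12 + 4) = -33*16 = -528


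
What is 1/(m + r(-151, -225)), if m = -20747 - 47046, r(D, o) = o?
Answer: -1/68018 ≈ -1.4702e-5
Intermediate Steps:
m = -67793
1/(m + r(-151, -225)) = 1/(-67793 - 225) = 1/(-68018) = -1/68018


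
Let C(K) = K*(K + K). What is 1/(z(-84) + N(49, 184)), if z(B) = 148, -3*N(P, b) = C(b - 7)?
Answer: -1/20738 ≈ -4.8221e-5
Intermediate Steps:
C(K) = 2*K² (C(K) = K*(2*K) = 2*K²)
N(P, b) = -2*(-7 + b)²/3 (N(P, b) = -2*(b - 7)²/3 = -2*(-7 + b)²/3)
1/(z(-84) + N(49, 184)) = 1/(148 - 2*(-7 + 184)²/3) = 1/(148 - ⅔*177²) = 1/(148 - ⅔*31329) = 1/(148 - 20886) = 1/(-20738) = -1/20738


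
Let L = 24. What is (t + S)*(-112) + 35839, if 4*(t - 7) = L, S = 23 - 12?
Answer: 33151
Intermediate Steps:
S = 11
t = 13 (t = 7 + (¼)*24 = 7 + 6 = 13)
(t + S)*(-112) + 35839 = (13 + 11)*(-112) + 35839 = 24*(-112) + 35839 = -2688 + 35839 = 33151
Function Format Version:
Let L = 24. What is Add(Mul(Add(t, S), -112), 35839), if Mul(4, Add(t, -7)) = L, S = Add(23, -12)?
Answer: 33151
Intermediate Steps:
S = 11
t = 13 (t = Add(7, Mul(Rational(1, 4), 24)) = Add(7, 6) = 13)
Add(Mul(Add(t, S), -112), 35839) = Add(Mul(Add(13, 11), -112), 35839) = Add(Mul(24, -112), 35839) = Add(-2688, 35839) = 33151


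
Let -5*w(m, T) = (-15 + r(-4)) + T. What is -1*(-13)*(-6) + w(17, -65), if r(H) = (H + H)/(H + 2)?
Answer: -314/5 ≈ -62.800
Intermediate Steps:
r(H) = 2*H/(2 + H) (r(H) = (2*H)/(2 + H) = 2*H/(2 + H))
w(m, T) = 11/5 - T/5 (w(m, T) = -((-15 + 2*(-4)/(2 - 4)) + T)/5 = -((-15 + 2*(-4)/(-2)) + T)/5 = -((-15 + 2*(-4)*(-½)) + T)/5 = -((-15 + 4) + T)/5 = -(-11 + T)/5 = 11/5 - T/5)
-1*(-13)*(-6) + w(17, -65) = -1*(-13)*(-6) + (11/5 - ⅕*(-65)) = 13*(-6) + (11/5 + 13) = -78 + 76/5 = -314/5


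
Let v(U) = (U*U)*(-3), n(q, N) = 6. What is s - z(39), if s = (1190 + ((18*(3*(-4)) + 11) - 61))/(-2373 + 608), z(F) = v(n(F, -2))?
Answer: 189696/1765 ≈ 107.48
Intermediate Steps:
v(U) = -3*U² (v(U) = U²*(-3) = -3*U²)
z(F) = -108 (z(F) = -3*6² = -3*36 = -108)
s = -924/1765 (s = (1190 + ((18*(-12) + 11) - 61))/(-1765) = (1190 + ((-216 + 11) - 61))*(-1/1765) = (1190 + (-205 - 61))*(-1/1765) = (1190 - 266)*(-1/1765) = 924*(-1/1765) = -924/1765 ≈ -0.52351)
s - z(39) = -924/1765 - 1*(-108) = -924/1765 + 108 = 189696/1765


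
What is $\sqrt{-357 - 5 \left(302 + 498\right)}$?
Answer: $i \sqrt{4357} \approx 66.008 i$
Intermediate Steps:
$\sqrt{-357 - 5 \left(302 + 498\right)} = \sqrt{-357 - 4000} = \sqrt{-4357} = i \sqrt{4357}$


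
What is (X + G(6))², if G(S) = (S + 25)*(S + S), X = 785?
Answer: 1338649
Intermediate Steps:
G(S) = 2*S*(25 + S) (G(S) = (25 + S)*(2*S) = 2*S*(25 + S))
(X + G(6))² = (785 + 2*6*(25 + 6))² = (785 + 2*6*31)² = (785 + 372)² = 1157² = 1338649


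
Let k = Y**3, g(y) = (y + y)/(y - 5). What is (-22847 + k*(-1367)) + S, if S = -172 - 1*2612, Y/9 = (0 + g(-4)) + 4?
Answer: -116472159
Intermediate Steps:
g(y) = 2*y/(-5 + y) (g(y) = (2*y)/(-5 + y) = 2*y/(-5 + y))
Y = 44 (Y = 9*((0 + 2*(-4)/(-5 - 4)) + 4) = 9*((0 + 2*(-4)/(-9)) + 4) = 9*((0 + 2*(-4)*(-1/9)) + 4) = 9*((0 + 8/9) + 4) = 9*(8/9 + 4) = 9*(44/9) = 44)
k = 85184 (k = 44**3 = 85184)
S = -2784 (S = -172 - 2612 = -2784)
(-22847 + k*(-1367)) + S = (-22847 + 85184*(-1367)) - 2784 = (-22847 - 116446528) - 2784 = -116469375 - 2784 = -116472159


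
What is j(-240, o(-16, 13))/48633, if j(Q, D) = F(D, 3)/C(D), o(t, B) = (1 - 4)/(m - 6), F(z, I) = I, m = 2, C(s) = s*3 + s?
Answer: 1/48633 ≈ 2.0562e-5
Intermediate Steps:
C(s) = 4*s (C(s) = 3*s + s = 4*s)
o(t, B) = 3/4 (o(t, B) = (1 - 4)/(2 - 6) = -3/(-4) = -3*(-1/4) = 3/4)
j(Q, D) = 3/(4*D) (j(Q, D) = 3/((4*D)) = 3*(1/(4*D)) = 3/(4*D))
j(-240, o(-16, 13))/48633 = (3/(4*(3/4)))/48633 = ((3/4)*(4/3))*(1/48633) = 1*(1/48633) = 1/48633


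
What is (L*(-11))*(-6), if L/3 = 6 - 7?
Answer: -198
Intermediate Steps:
L = -3 (L = 3*(6 - 7) = 3*(-1) = -3)
(L*(-11))*(-6) = -3*(-11)*(-6) = 33*(-6) = -198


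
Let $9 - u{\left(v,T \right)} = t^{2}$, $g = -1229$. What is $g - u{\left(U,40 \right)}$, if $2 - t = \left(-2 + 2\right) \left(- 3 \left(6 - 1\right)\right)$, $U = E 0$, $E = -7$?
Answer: $-1234$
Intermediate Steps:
$U = 0$ ($U = \left(-7\right) 0 = 0$)
$t = 2$ ($t = 2 - \left(-2 + 2\right) \left(- 3 \left(6 - 1\right)\right) = 2 - 0 \left(\left(-3\right) 5\right) = 2 - 0 \left(-15\right) = 2 - 0 = 2 + 0 = 2$)
$u{\left(v,T \right)} = 5$ ($u{\left(v,T \right)} = 9 - 2^{2} = 9 - 4 = 5$)
$g - u{\left(U,40 \right)} = -1229 - 5 = -1234$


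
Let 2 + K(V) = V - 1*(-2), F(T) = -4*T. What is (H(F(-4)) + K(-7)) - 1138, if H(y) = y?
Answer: -1129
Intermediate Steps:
K(V) = V (K(V) = -2 + (V - 1*(-2)) = -2 + (V + 2) = -2 + (2 + V) = V)
(H(F(-4)) + K(-7)) - 1138 = (-4*(-4) - 7) - 1138 = (16 - 7) - 1138 = 9 - 1138 = -1129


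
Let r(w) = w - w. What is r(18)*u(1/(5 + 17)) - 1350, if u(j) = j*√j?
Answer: -1350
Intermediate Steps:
u(j) = j^(3/2)
r(w) = 0
r(18)*u(1/(5 + 17)) - 1350 = 0*(1/(5 + 17))^(3/2) - 1350 = 0*(1/22)^(3/2) - 1350 = 0*(√22/484) - 1350 = 0 - 1350 = -1350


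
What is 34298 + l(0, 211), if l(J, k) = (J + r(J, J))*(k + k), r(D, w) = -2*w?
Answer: 34298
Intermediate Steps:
l(J, k) = -2*J*k (l(J, k) = (J - 2*J)*(k + k) = (-J)*(2*k) = -2*J*k)
34298 + l(0, 211) = 34298 - 2*0*211 = 34298 + 0 = 34298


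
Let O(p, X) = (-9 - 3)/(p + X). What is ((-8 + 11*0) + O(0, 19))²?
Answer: 26896/361 ≈ 74.504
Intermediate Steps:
O(p, X) = -12/(X + p)
((-8 + 11*0) + O(0, 19))² = ((-8 + 11*0) - 12/(19 + 0))² = ((-8 + 0) - 12/19)² = (-8 - 12*1/19)² = (-8 - 12/19)² = (-164/19)² = 26896/361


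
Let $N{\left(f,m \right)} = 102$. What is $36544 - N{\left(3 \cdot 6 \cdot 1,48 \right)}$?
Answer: $36442$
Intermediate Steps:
$36544 - N{\left(3 \cdot 6 \cdot 1,48 \right)} = 36544 - 102 = 36442$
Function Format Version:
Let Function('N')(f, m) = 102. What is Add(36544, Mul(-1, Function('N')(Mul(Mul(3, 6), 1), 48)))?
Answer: 36442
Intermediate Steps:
Add(36544, Mul(-1, Function('N')(Mul(Mul(3, 6), 1), 48))) = Add(36544, Mul(-1, 102)) = Add(36544, -102) = 36442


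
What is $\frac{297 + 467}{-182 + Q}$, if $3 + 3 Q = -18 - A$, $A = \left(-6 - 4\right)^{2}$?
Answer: $- \frac{2292}{667} \approx -3.4363$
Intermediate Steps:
$A = 100$ ($A = \left(-10\right)^{2} = 100$)
$Q = - \frac{121}{3}$ ($Q = -1 + \frac{-18 - 100}{3} = -1 + \frac{1}{3} \left(-118\right) = -1 - \frac{118}{3} = - \frac{121}{3} \approx -40.333$)
$\frac{297 + 467}{-182 + Q} = \frac{297 + 467}{-182 - \frac{121}{3}} = \frac{764}{- \frac{667}{3}} = 764 \left(- \frac{3}{667}\right) = - \frac{2292}{667}$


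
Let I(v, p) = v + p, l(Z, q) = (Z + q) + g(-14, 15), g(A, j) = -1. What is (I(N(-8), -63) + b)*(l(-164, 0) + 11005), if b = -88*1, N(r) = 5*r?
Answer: -2070440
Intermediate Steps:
l(Z, q) = -1 + Z + q (l(Z, q) = (Z + q) - 1 = -1 + Z + q)
I(v, p) = p + v
b = -88
(I(N(-8), -63) + b)*(l(-164, 0) + 11005) = ((-63 + 5*(-8)) - 88)*((-1 - 164 + 0) + 11005) = ((-63 - 40) - 88)*(-165 + 11005) = (-103 - 88)*10840 = -191*10840 = -2070440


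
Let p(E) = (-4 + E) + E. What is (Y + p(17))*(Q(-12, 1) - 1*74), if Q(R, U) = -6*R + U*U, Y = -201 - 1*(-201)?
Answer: -30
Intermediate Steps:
p(E) = -4 + 2*E
Y = 0 (Y = -201 + 201 = 0)
Q(R, U) = U**2 - 6*R (Q(R, U) = -6*R + U**2 = U**2 - 6*R)
(Y + p(17))*(Q(-12, 1) - 1*74) = (0 + (-4 + 2*17))*((1**2 - 6*(-12)) - 1*74) = (0 + (-4 + 34))*((1 + 72) - 74) = (0 + 30)*(73 - 74) = 30*(-1) = -30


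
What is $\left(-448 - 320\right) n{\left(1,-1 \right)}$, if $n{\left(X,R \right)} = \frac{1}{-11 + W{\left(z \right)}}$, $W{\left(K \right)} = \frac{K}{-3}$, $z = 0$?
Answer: $\frac{768}{11} \approx 69.818$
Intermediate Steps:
$W{\left(K \right)} = - \frac{K}{3}$ ($W{\left(K \right)} = K \left(- \frac{1}{3}\right) = - \frac{K}{3}$)
$n{\left(X,R \right)} = - \frac{1}{11}$ ($n{\left(X,R \right)} = \frac{1}{-11 - 0} = \frac{1}{-11 + 0} = \frac{1}{-11} = - \frac{1}{11}$)
$\left(-448 - 320\right) n{\left(1,-1 \right)} = \left(-448 - 320\right) \left(- \frac{1}{11}\right) = \left(-768\right) \left(- \frac{1}{11}\right) = \frac{768}{11}$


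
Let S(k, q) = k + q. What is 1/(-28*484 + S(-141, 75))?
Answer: -1/13618 ≈ -7.3432e-5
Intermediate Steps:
1/(-28*484 + S(-141, 75)) = 1/(-28*484 + (-141 + 75)) = 1/(-13552 - 66) = 1/(-13618) = -1/13618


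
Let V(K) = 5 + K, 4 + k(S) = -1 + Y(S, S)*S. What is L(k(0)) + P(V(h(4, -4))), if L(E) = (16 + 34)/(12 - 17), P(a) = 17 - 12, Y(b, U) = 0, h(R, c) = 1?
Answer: -5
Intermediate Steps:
k(S) = -5 (k(S) = -4 + (-1 + 0*S) = -4 + (-1 + 0) = -4 - 1 = -5)
P(a) = 5
L(E) = -10 (L(E) = 50/(-5) = 50*(-1/5) = -10)
L(k(0)) + P(V(h(4, -4))) = -10 + 5 = -5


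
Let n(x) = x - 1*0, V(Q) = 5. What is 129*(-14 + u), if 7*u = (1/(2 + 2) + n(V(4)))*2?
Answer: -3225/2 ≈ -1612.5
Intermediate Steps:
n(x) = x (n(x) = x + 0 = x)
u = 3/2 (u = ((1/(2 + 2) + 5)*2)/7 = ((1/4 + 5)*2)/7 = ((¼ + 5)*2)/7 = ((21/4)*2)/7 = (⅐)*(21/2) = 3/2 ≈ 1.5000)
129*(-14 + u) = 129*(-14 + 3/2) = 129*(-25/2) = -3225/2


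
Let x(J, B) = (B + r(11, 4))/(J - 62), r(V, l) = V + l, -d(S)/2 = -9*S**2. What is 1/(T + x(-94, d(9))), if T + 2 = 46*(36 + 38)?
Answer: 52/176413 ≈ 0.00029476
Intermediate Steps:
d(S) = 18*S**2 (d(S) = -(-18)*S**2 = 18*S**2)
T = 3402 (T = -2 + 46*(36 + 38) = -2 + 46*74 = -2 + 3404 = 3402)
x(J, B) = (15 + B)/(-62 + J) (x(J, B) = (B + (11 + 4))/(J - 62) = (B + 15)/(-62 + J) = (15 + B)/(-62 + J))
1/(T + x(-94, d(9))) = 1/(3402 + (15 + 18*9**2)/(-62 - 94)) = 1/(3402 + (15 + 18*81)/(-156)) = 1/(3402 - (15 + 1458)/156) = 1/(3402 - 1/156*1473) = 1/(3402 - 491/52) = 1/(176413/52) = 52/176413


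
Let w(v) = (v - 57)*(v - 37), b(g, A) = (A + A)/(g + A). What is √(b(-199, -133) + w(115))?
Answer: √124685422/166 ≈ 67.267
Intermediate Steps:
b(g, A) = 2*A/(A + g) (b(g, A) = (2*A)/(A + g) = 2*A/(A + g))
w(v) = (-57 + v)*(-37 + v)
√(b(-199, -133) + w(115)) = √(2*(-133)/(-133 - 199) + (2109 + 115² - 94*115)) = √(2*(-133)/(-332) + (2109 + 13225 - 10810)) = √(2*(-133)*(-1/332) + 4524) = √(133/166 + 4524) = √(751117/166) = √124685422/166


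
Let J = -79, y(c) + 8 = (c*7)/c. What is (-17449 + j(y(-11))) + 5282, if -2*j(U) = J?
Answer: -24255/2 ≈ -12128.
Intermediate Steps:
y(c) = -1 (y(c) = -8 + (c*7)/c = -8 + (7*c)/c = -8 + 7 = -1)
j(U) = 79/2 (j(U) = -1/2*(-79) = 79/2)
(-17449 + j(y(-11))) + 5282 = (-17449 + 79/2) + 5282 = -34819/2 + 5282 = -24255/2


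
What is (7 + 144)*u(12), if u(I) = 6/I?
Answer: 151/2 ≈ 75.500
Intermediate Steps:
(7 + 144)*u(12) = (7 + 144)*(6/12) = 151*(6*(1/12)) = 151*(1/2) = 151/2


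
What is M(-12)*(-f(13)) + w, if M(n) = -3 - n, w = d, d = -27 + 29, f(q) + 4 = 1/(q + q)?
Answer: 979/26 ≈ 37.654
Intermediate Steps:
f(q) = -4 + 1/(2*q) (f(q) = -4 + 1/(q + q) = -4 + 1/(2*q))
d = 2
w = 2
M(-12)*(-f(13)) + w = (-3 - 1*(-12))*(-(-4 + (½)/13)) + 2 = (-3 + 12)*(-(-4 + (½)*(1/13))) + 2 = 9*(-(-4 + 1/26)) + 2 = 9*(-1*(-103/26)) + 2 = 9*(103/26) + 2 = 927/26 + 2 = 979/26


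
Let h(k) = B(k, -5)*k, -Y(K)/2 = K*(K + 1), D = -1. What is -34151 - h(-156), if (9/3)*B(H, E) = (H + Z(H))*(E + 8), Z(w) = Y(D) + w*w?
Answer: 3737929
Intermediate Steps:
Y(K) = -2*K*(1 + K) (Y(K) = -2*K*(K + 1) = -2*K*(1 + K))
Z(w) = w**2 (Z(w) = -2*(-1)*(1 - 1) + w*w = -2*(-1)*0 + w**2 = 0 + w**2 = w**2)
B(H, E) = (8 + E)*(H + H**2)/3 (B(H, E) = ((H + H**2)*(E + 8))/3 = ((H + H**2)*(8 + E))/3 = ((8 + E)*(H + H**2))/3 = (8 + E)*(H + H**2)/3)
h(k) = k**2*(3 + 3*k)/3 (h(k) = (k*(8 - 5 + 8*k - 5*k)/3)*k = (k*(3 + 3*k)/3)*k = k**2*(3 + 3*k)/3)
-34151 - h(-156) = -34151 - (-156)**2*(1 - 156) = -34151 - 24336*(-155) = -34151 - 1*(-3772080) = -34151 + 3772080 = 3737929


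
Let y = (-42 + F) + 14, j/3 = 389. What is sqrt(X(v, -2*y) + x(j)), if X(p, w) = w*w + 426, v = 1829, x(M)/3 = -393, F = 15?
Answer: I*sqrt(77) ≈ 8.775*I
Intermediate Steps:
j = 1167 (j = 3*389 = 1167)
x(M) = -1179 (x(M) = 3*(-393) = -1179)
y = -13 (y = (-42 + 15) + 14 = -27 + 14 = -13)
X(p, w) = 426 + w**2 (X(p, w) = w**2 + 426 = 426 + w**2)
sqrt(X(v, -2*y) + x(j)) = sqrt((426 + (-2*(-13))**2) - 1179) = sqrt((426 + 26**2) - 1179) = sqrt((426 + 676) - 1179) = sqrt(1102 - 1179) = sqrt(-77) = I*sqrt(77)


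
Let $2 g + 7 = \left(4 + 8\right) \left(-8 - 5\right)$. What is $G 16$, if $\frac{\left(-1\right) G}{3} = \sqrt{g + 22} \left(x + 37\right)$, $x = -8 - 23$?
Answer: $- 144 i \sqrt{238} \approx - 2221.5 i$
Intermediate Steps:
$g = - \frac{163}{2}$ ($g = - \frac{7}{2} + \frac{\left(4 + 8\right) \left(-8 - 5\right)}{2} = - \frac{7}{2} + \frac{12 \left(-13\right)}{2} = - \frac{7}{2} + \frac{1}{2} \left(-156\right) = - \frac{7}{2} - 78 = - \frac{163}{2} \approx -81.5$)
$x = -31$ ($x = -8 - 23 = -31$)
$G = - 9 i \sqrt{238}$ ($G = - 3 \sqrt{- \frac{163}{2} + 22} \left(-31 + 37\right) = - 3 \sqrt{- \frac{119}{2}} \cdot 6 = - 3 \frac{i \sqrt{238}}{2} \cdot 6 = - 3 \cdot 3 i \sqrt{238} = - 9 i \sqrt{238} \approx - 138.85 i$)
$G 16 = - 9 i \sqrt{238} \cdot 16 = - 144 i \sqrt{238}$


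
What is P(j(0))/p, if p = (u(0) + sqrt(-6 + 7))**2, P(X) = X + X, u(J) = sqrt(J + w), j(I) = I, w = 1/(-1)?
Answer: 0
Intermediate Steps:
w = -1
u(J) = sqrt(-1 + J) (u(J) = sqrt(J - 1) = sqrt(-1 + J))
P(X) = 2*X
p = (1 + I)**2 (p = (sqrt(-1 + 0) + sqrt(-6 + 7))**2 = (sqrt(-1) + sqrt(1))**2 = (I + 1)**2 = (1 + I)**2 ≈ 2.0*I)
P(j(0))/p = (2*0)/((2*I)) = 0*(-I/2) = 0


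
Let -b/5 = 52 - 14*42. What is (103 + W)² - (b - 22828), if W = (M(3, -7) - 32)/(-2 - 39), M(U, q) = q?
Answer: 52033432/1681 ≈ 30954.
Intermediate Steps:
b = 2680 (b = -5*(52 - 14*42) = -5*(52 - 588) = -5*(-536) = 2680)
W = 39/41 (W = (-7 - 32)/(-2 - 39) = -39/(-41) = -39*(-1/41) = 39/41 ≈ 0.95122)
(103 + W)² - (b - 22828) = (103 + 39/41)² - (2680 - 22828) = (4262/41)² - 1*(-20148) = 18164644/1681 + 20148 = 52033432/1681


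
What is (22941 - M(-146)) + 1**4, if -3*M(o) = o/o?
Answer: 68827/3 ≈ 22942.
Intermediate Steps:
M(o) = -1/3 (M(o) = -o/(3*o) = -1/3*1 = -1/3)
(22941 - M(-146)) + 1**4 = (22941 - 1*(-1/3)) + 1**4 = (22941 + 1/3) + 1 = 68824/3 + 1 = 68827/3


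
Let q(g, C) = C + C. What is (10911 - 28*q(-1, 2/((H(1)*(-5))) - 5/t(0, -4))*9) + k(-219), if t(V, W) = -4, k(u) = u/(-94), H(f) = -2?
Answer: 4785789/470 ≈ 10183.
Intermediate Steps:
k(u) = -u/94 (k(u) = u*(-1/94) = -u/94)
q(g, C) = 2*C
(10911 - 28*q(-1, 2/((H(1)*(-5))) - 5/t(0, -4))*9) + k(-219) = (10911 - 28*(2*(2/((-2*(-5))) - 5/(-4)))*9) - 1/94*(-219) = (10911 - 28*(2*(2/10 - 5*(-¼)))*9) + 219/94 = (10911 - 28*(2*(2*(⅒) + 5/4))*9) + 219/94 = (10911 - 28*(2*(⅕ + 5/4))*9) + 219/94 = (10911 - 28*(2*(29/20))*9) + 219/94 = (10911 - 28*(29/10)*9) + 219/94 = (10911 - 406*9/5) + 219/94 = (10911 - 1*3654/5) + 219/94 = (10911 - 3654/5) + 219/94 = 50901/5 + 219/94 = 4785789/470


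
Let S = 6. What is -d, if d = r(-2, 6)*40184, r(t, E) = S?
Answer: -241104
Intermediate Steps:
r(t, E) = 6
d = 241104 (d = 6*40184 = 241104)
-d = -1*241104 = -241104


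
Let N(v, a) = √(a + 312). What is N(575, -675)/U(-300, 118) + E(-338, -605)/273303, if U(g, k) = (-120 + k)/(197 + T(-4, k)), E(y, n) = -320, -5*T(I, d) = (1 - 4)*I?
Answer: -320/273303 - 10703*I*√3/10 ≈ -0.0011709 - 1853.8*I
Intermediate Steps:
T(I, d) = 3*I/5 (T(I, d) = -(1 - 4)*I/5 = -(-3)*I/5 = 3*I/5)
N(v, a) = √(312 + a)
U(g, k) = -600/973 + 5*k/973 (U(g, k) = (-120 + k)/(197 + (⅗)*(-4)) = (-120 + k)/(197 - 12/5) = (-120 + k)/(973/5) = (-120 + k)*(5/973) = -600/973 + 5*k/973)
N(575, -675)/U(-300, 118) + E(-338, -605)/273303 = √(312 - 675)/(-600/973 + (5/973)*118) - 320/273303 = √(-363)/(-600/973 + 590/973) - 320*1/273303 = (11*I*√3)/(-10/973) - 320/273303 = (11*I*√3)*(-973/10) - 320/273303 = -10703*I*√3/10 - 320/273303 = -320/273303 - 10703*I*√3/10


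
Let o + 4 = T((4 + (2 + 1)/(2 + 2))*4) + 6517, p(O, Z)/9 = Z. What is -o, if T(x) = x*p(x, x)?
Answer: -9762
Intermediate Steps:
p(O, Z) = 9*Z
T(x) = 9*x² (T(x) = x*(9*x) = 9*x²)
o = 9762 (o = -4 + (9*((4 + (2 + 1)/(2 + 2))*4)² + 6517) = -4 + (9*((4 + 3/4)*4)² + 6517) = -4 + (9*((4 + 3*(¼))*4)² + 6517) = -4 + (9*((4 + ¾)*4)² + 6517) = -4 + (9*((19/4)*4)² + 6517) = -4 + (9*19² + 6517) = -4 + (9*361 + 6517) = -4 + (3249 + 6517) = -4 + 9766 = 9762)
-o = -1*9762 = -9762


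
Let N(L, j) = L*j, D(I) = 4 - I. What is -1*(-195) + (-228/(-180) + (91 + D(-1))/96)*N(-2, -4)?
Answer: 3197/15 ≈ 213.13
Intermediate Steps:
-1*(-195) + (-228/(-180) + (91 + D(-1))/96)*N(-2, -4) = -1*(-195) + (-228/(-180) + (91 + (4 - 1*(-1)))/96)*(-2*(-4)) = 195 + (-228*(-1/180) + (91 + (4 + 1))*(1/96))*8 = 195 + (19/15 + (91 + 5)*(1/96))*8 = 195 + (19/15 + 96*(1/96))*8 = 195 + (19/15 + 1)*8 = 195 + (34/15)*8 = 195 + 272/15 = 3197/15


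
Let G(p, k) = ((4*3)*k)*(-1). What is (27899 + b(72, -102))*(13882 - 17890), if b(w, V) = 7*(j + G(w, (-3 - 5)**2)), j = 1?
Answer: -90300240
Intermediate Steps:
G(p, k) = -12*k (G(p, k) = (12*k)*(-1) = -12*k)
b(w, V) = -5369 (b(w, V) = 7*(1 - 12*(-3 - 5)**2) = 7*(1 - 12*(-8)**2) = 7*(1 - 12*64) = 7*(1 - 768) = 7*(-767) = -5369)
(27899 + b(72, -102))*(13882 - 17890) = (27899 - 5369)*(13882 - 17890) = 22530*(-4008) = -90300240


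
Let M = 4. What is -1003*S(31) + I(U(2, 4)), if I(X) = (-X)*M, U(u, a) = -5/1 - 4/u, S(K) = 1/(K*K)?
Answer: 25905/961 ≈ 26.956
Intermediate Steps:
S(K) = K⁻² (S(K) = 1/(K²) = K⁻²)
U(u, a) = -5 - 4/u (U(u, a) = -5*1 - 4/u = -5 - 4/u)
I(X) = -4*X (I(X) = -X*4 = -4*X)
-1003*S(31) + I(U(2, 4)) = -1003/31² - 4*(-5 - 4/2) = -1003*1/961 - 4*(-5 - 4*½) = -1003/961 - 4*(-5 - 2) = -1003/961 - 4*(-7) = -1003/961 + 28 = 25905/961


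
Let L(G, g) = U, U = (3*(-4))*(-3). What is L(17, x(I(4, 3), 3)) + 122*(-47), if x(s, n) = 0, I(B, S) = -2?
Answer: -5698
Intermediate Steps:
U = 36 (U = -12*(-3) = 36)
L(G, g) = 36
L(17, x(I(4, 3), 3)) + 122*(-47) = 36 + 122*(-47) = 36 - 5734 = -5698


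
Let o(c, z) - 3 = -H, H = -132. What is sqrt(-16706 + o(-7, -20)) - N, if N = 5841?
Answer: -5841 + I*sqrt(16571) ≈ -5841.0 + 128.73*I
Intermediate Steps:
o(c, z) = 135 (o(c, z) = 3 - 1*(-132) = 3 + 132 = 135)
sqrt(-16706 + o(-7, -20)) - N = sqrt(-16706 + 135) - 1*5841 = sqrt(-16571) - 5841 = I*sqrt(16571) - 5841 = -5841 + I*sqrt(16571)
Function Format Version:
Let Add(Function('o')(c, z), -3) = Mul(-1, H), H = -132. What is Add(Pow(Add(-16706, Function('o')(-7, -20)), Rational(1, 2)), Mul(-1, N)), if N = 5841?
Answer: Add(-5841, Mul(I, Pow(16571, Rational(1, 2)))) ≈ Add(-5841.0, Mul(128.73, I))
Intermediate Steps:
Function('o')(c, z) = 135 (Function('o')(c, z) = Add(3, Mul(-1, -132)) = Add(3, 132) = 135)
Add(Pow(Add(-16706, Function('o')(-7, -20)), Rational(1, 2)), Mul(-1, N)) = Add(Pow(Add(-16706, 135), Rational(1, 2)), Mul(-1, 5841)) = Add(Pow(-16571, Rational(1, 2)), -5841) = Add(Mul(I, Pow(16571, Rational(1, 2))), -5841) = Add(-5841, Mul(I, Pow(16571, Rational(1, 2))))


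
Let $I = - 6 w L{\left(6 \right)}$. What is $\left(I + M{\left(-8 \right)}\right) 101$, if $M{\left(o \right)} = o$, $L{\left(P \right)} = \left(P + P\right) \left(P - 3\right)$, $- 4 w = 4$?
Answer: $21008$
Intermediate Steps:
$w = -1$ ($w = \left(- \frac{1}{4}\right) 4 = -1$)
$L{\left(P \right)} = 2 P \left(-3 + P\right)$
$I = 216$ ($I = \left(-6\right) \left(-1\right) 2 \cdot 6 \left(-3 + 6\right) = 6 \cdot 2 \cdot 6 \cdot 3 = 6 \cdot 36 = 216$)
$\left(I + M{\left(-8 \right)}\right) 101 = \left(216 - 8\right) 101 = 208 \cdot 101 = 21008$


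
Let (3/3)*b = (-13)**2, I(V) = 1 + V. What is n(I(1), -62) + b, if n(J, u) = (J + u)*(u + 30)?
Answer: 2089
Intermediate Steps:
n(J, u) = (30 + u)*(J + u) (n(J, u) = (J + u)*(30 + u) = (30 + u)*(J + u))
b = 169 (b = (-13)**2 = 169)
n(I(1), -62) + b = ((-62)**2 + 30*(1 + 1) + 30*(-62) + (1 + 1)*(-62)) + 169 = (3844 + 30*2 - 1860 + 2*(-62)) + 169 = (3844 + 60 - 1860 - 124) + 169 = 1920 + 169 = 2089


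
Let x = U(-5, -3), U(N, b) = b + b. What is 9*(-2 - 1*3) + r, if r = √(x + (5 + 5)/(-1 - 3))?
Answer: -45 + I*√34/2 ≈ -45.0 + 2.9155*I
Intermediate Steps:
U(N, b) = 2*b
x = -6 (x = 2*(-3) = -6)
r = I*√34/2 (r = √(-6 + (5 + 5)/(-1 - 3)) = √(-6 + 10/(-4)) = √(-6 + 10*(-¼)) = √(-6 - 5/2) = √(-17/2) = I*√34/2 ≈ 2.9155*I)
9*(-2 - 1*3) + r = 9*(-2 - 1*3) + I*√34/2 = 9*(-2 - 3) + I*√34/2 = 9*(-5) + I*√34/2 = -45 + I*√34/2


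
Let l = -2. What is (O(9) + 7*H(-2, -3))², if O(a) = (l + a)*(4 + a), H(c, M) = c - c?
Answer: 8281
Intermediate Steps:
H(c, M) = 0
O(a) = (-2 + a)*(4 + a)
(O(9) + 7*H(-2, -3))² = ((-8 + 9² + 2*9) + 7*0)² = ((-8 + 81 + 18) + 0)² = (91 + 0)² = 91² = 8281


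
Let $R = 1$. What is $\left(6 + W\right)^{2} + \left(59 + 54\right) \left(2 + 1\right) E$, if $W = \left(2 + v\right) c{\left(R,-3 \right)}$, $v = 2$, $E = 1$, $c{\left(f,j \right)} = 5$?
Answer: $1015$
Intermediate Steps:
$W = 20$ ($W = \left(2 + 2\right) 5 = 4 \cdot 5 = 20$)
$\left(6 + W\right)^{2} + \left(59 + 54\right) \left(2 + 1\right) E = \left(6 + 20\right)^{2} + \left(59 + 54\right) \left(2 + 1\right) 1 = 26^{2} + 113 \cdot 3 \cdot 1 = 676 + 113 \cdot 3 = 676 + 339 = 1015$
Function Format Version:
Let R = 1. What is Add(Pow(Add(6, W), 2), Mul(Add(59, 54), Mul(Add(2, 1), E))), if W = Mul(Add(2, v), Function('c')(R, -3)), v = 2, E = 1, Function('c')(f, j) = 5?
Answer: 1015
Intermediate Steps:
W = 20 (W = Mul(Add(2, 2), 5) = Mul(4, 5) = 20)
Add(Pow(Add(6, W), 2), Mul(Add(59, 54), Mul(Add(2, 1), E))) = Add(Pow(Add(6, 20), 2), Mul(Add(59, 54), Mul(Add(2, 1), 1))) = Add(Pow(26, 2), Mul(113, Mul(3, 1))) = Add(676, Mul(113, 3)) = Add(676, 339) = 1015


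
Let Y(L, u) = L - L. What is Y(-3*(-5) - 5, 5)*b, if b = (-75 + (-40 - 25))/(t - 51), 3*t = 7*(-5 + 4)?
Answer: 0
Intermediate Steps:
t = -7/3 (t = (7*(-5 + 4))/3 = (7*(-1))/3 = (⅓)*(-7) = -7/3 ≈ -2.3333)
b = 21/8 (b = (-75 + (-40 - 25))/(-7/3 - 51) = (-75 - 65)/(-160/3) = -140*(-3/160) = 21/8 ≈ 2.6250)
Y(L, u) = 0
Y(-3*(-5) - 5, 5)*b = 0*(21/8) = 0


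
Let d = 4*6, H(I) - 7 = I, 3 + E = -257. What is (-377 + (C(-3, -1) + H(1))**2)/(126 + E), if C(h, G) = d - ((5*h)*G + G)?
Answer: 53/134 ≈ 0.39552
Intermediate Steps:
E = -260 (E = -3 - 257 = -260)
H(I) = 7 + I
d = 24
C(h, G) = 24 - G - 5*G*h (C(h, G) = 24 - ((5*h)*G + G) = 24 - (5*G*h + G) = 24 - (G + 5*G*h) = 24 + (-G - 5*G*h) = 24 - G - 5*G*h)
(-377 + (C(-3, -1) + H(1))**2)/(126 + E) = (-377 + ((24 - 1*(-1) - 5*(-1)*(-3)) + (7 + 1))**2)/(126 - 260) = (-377 + ((24 + 1 - 15) + 8)**2)/(-134) = (-377 + (10 + 8)**2)*(-1/134) = (-377 + 18**2)*(-1/134) = (-377 + 324)*(-1/134) = -53*(-1/134) = 53/134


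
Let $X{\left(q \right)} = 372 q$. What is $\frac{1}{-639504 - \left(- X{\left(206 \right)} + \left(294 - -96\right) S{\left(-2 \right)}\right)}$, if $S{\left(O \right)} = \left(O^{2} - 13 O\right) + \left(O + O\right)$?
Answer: $- \frac{1}{573012} \approx -1.7452 \cdot 10^{-6}$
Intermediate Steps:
$S{\left(O \right)} = O^{2} - 11 O$ ($S{\left(O \right)} = \left(O^{2} - 13 O\right) + 2 O = O^{2} - 11 O$)
$\frac{1}{-639504 - \left(- X{\left(206 \right)} + \left(294 - -96\right) S{\left(-2 \right)}\right)} = \frac{1}{-639504 + \left(372 \cdot 206 - \left(294 - -96\right) \left(- 2 \left(-11 - 2\right)\right)\right)} = \frac{1}{-639504 + \left(76632 - \left(294 + 96\right) \left(\left(-2\right) \left(-13\right)\right)\right)} = \frac{1}{-639504 + \left(76632 - 390 \cdot 26\right)} = \frac{1}{-639504 + \left(76632 - 10140\right)} = \frac{1}{-639504 + 66492} = \frac{1}{-573012} = - \frac{1}{573012}$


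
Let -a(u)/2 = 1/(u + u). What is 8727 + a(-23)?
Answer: 200722/23 ≈ 8727.0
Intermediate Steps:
a(u) = -1/u (a(u) = -2/(u + u) = -2*1/(2*u) = -1/u)
8727 + a(-23) = 8727 - 1/(-23) = 8727 - 1*(-1/23) = 8727 + 1/23 = 200722/23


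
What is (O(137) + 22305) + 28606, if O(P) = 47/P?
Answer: 6974854/137 ≈ 50911.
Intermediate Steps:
(O(137) + 22305) + 28606 = (47/137 + 22305) + 28606 = 3055832/137 + 28606 = 6974854/137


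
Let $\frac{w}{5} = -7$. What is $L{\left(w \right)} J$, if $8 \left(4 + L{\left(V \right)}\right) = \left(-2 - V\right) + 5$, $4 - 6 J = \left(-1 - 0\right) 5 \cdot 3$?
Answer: $\frac{19}{8} \approx 2.375$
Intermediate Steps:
$w = -35$ ($w = 5 \left(-7\right) = -35$)
$J = \frac{19}{6}$ ($J = \frac{2}{3} - \frac{\left(-1 - 0\right) 5 \cdot 3}{6} = \frac{2}{3} - \frac{\left(-1 + 0\right) 5 \cdot 3}{6} = \frac{2}{3} - \frac{\left(-1\right) 5 \cdot 3}{6} = \frac{2}{3} - \frac{\left(-5\right) 3}{6} = \frac{2}{3} - - \frac{5}{2} = \frac{2}{3} + \frac{5}{2} = \frac{19}{6} \approx 3.1667$)
$L{\left(V \right)} = - \frac{29}{8} - \frac{V}{8}$ ($L{\left(V \right)} = -4 + \frac{\left(-2 - V\right) + 5}{8} = -4 + \frac{3 - V}{8} = -4 - \left(- \frac{3}{8} + \frac{V}{8}\right) = - \frac{29}{8} - \frac{V}{8}$)
$L{\left(w \right)} J = \left(- \frac{29}{8} - - \frac{35}{8}\right) \frac{19}{6} = \left(- \frac{29}{8} + \frac{35}{8}\right) \frac{19}{6} = \frac{3}{4} \cdot \frac{19}{6} = \frac{19}{8}$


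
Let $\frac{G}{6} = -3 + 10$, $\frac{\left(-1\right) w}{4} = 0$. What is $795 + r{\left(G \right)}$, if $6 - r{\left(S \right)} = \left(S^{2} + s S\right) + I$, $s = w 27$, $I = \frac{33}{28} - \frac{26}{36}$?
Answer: $- \frac{242791}{252} \approx -963.46$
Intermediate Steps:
$w = 0$ ($w = \left(-4\right) 0 = 0$)
$G = 42$ ($G = 6 \left(-3 + 10\right) = 6 \cdot 7 = 42$)
$I = \frac{115}{252}$ ($I = 33 \cdot \frac{1}{28} - \frac{13}{18} = \frac{33}{28} - \frac{13}{18} = \frac{115}{252} \approx 0.45635$)
$s = 0$ ($s = 0 \cdot 27 = 0$)
$r{\left(S \right)} = \frac{1397}{252} - S^{2}$ ($r{\left(S \right)} = 6 - \left(\left(S^{2} + 0 S\right) + \frac{115}{252}\right) = 6 - \left(\left(S^{2} + 0\right) + \frac{115}{252}\right) = 6 - \left(S^{2} + \frac{115}{252}\right) = 6 - \left(\frac{115}{252} + S^{2}\right) = \frac{1397}{252} - S^{2}$)
$795 + r{\left(G \right)} = 795 + \left(\frac{1397}{252} - 42^{2}\right) = 795 + \left(\frac{1397}{252} - 1764\right) = 795 - \frac{443131}{252} = - \frac{242791}{252}$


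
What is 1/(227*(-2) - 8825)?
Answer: -1/9279 ≈ -0.00010777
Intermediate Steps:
1/(227*(-2) - 8825) = 1/(-454 - 8825) = 1/(-9279) = -1/9279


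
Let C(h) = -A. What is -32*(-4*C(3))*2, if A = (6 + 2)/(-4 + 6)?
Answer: -1024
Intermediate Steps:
A = 4 (A = 8/2 = 8*(½) = 4)
C(h) = -4 (C(h) = -1*4 = -4)
-32*(-4*C(3))*2 = -32*(-4*(-4))*2 = -512*2 = -32*32 = -1024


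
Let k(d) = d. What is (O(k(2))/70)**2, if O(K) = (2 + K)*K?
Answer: 16/1225 ≈ 0.013061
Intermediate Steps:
O(K) = K*(2 + K)
(O(k(2))/70)**2 = ((2*(2 + 2))/70)**2 = ((2*4)*(1/70))**2 = (8*(1/70))**2 = (4/35)**2 = 16/1225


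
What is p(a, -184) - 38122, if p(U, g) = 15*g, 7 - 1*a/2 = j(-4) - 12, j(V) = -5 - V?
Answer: -40882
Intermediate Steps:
a = 40 (a = 14 - 2*((-5 - 1*(-4)) - 12) = 14 - 2*((-5 + 4) - 12) = 14 - 2*(-1 - 12) = 14 - 2*(-13) = 14 + 26 = 40)
p(a, -184) - 38122 = 15*(-184) - 38122 = -2760 - 38122 = -40882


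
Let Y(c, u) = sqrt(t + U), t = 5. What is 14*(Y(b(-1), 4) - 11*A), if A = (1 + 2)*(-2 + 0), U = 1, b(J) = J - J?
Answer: 924 + 14*sqrt(6) ≈ 958.29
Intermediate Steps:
b(J) = 0
A = -6 (A = 3*(-2) = -6)
Y(c, u) = sqrt(6) (Y(c, u) = sqrt(5 + 1) = sqrt(6))
14*(Y(b(-1), 4) - 11*A) = 14*(sqrt(6) - 11*(-6)) = 14*(sqrt(6) + 66) = 14*(66 + sqrt(6)) = 924 + 14*sqrt(6)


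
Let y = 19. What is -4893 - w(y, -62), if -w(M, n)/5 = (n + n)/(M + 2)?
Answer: -103373/21 ≈ -4922.5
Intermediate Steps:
w(M, n) = -10*n/(2 + M) (w(M, n) = -5*(n + n)/(M + 2) = -5*2*n/(2 + M) = -10*n/(2 + M))
-4893 - w(y, -62) = -4893 - (-10)*(-62)/(2 + 19) = -4893 - (-10)*(-62)/21 = -4893 - 1*620/21 = -4893 - 620/21 = -103373/21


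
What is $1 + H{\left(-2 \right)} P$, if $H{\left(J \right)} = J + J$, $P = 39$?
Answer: $-155$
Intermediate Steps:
$H{\left(J \right)} = 2 J$
$1 + H{\left(-2 \right)} P = 1 + 2 \left(-2\right) 39 = 1 - 156 = -155$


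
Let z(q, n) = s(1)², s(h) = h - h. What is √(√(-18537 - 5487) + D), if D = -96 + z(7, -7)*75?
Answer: √(-96 + 2*I*√6006) ≈ 6.5696 + 11.797*I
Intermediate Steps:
s(h) = 0
z(q, n) = 0 (z(q, n) = 0² = 0)
D = -96 (D = -96 + 0*75 = -96 + 0 = -96)
√(√(-18537 - 5487) + D) = √(√(-18537 - 5487) - 96) = √(√(-24024) - 96) = √(2*I*√6006 - 96) = √(-96 + 2*I*√6006)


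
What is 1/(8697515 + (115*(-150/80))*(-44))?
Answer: 2/17414005 ≈ 1.1485e-7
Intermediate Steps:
1/(8697515 + (115*(-150/80))*(-44)) = 1/(8697515 + (115*(-150*1/80))*(-44)) = 1/(8697515 + (115*(-15/8))*(-44)) = 1/(8697515 - 1725/8*(-44)) = 1/(8697515 + 18975/2) = 1/(17414005/2) = 2/17414005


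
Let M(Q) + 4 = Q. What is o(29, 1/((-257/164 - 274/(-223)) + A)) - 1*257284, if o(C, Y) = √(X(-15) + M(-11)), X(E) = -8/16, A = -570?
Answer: -257284 + I*√62/2 ≈ -2.5728e+5 + 3.937*I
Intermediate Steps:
M(Q) = -4 + Q
X(E) = -½ (X(E) = -8*1/16 = -½)
o(C, Y) = I*√62/2 (o(C, Y) = √(-½ + (-4 - 11)) = √(-½ - 15) = √(-31/2) = I*√62/2)
o(29, 1/((-257/164 - 274/(-223)) + A)) - 1*257284 = I*√62/2 - 1*257284 = I*√62/2 - 257284 = -257284 + I*√62/2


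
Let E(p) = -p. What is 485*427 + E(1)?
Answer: 207094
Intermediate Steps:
485*427 + E(1) = 485*427 - 1*1 = 207095 - 1 = 207094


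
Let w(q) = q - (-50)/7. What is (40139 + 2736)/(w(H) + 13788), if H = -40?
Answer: 300125/96286 ≈ 3.1170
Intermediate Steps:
w(q) = 50/7 + q (w(q) = q - (-50)/7 = q - 1*(-50/7) = q + 50/7 = 50/7 + q)
(40139 + 2736)/(w(H) + 13788) = (40139 + 2736)/((50/7 - 40) + 13788) = 42875/(-230/7 + 13788) = 42875/(96286/7) = 42875*(7/96286) = 300125/96286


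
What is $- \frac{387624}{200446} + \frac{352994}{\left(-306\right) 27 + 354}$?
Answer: $- \frac{595335209}{12783282} \approx -46.571$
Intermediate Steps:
$- \frac{387624}{200446} + \frac{352994}{\left(-306\right) 27 + 354} = \left(-387624\right) \frac{1}{200446} + \frac{352994}{-8262 + 354} = - \frac{6252}{3233} + \frac{352994}{-7908} = - \frac{6252}{3233} + 352994 \left(- \frac{1}{7908}\right) = - \frac{6252}{3233} - \frac{176497}{3954} = - \frac{595335209}{12783282}$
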